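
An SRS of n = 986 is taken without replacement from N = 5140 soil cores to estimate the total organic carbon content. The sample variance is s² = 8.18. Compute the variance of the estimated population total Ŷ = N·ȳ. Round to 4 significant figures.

Var(Ŷ) = N²·Var(ȳ) = N²·(1 − n/N)·s²/n.
f = 986/5140 = 0.19182879; Var(ȳ) = 0.80817121·8.18/986 = 0.0067047064.
Var(Ŷ) = 5140² · 0.0067047064 = 177135.66.

177100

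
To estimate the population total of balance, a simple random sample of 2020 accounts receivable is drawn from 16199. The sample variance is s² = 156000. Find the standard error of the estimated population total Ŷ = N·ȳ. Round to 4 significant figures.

Var(Ŷ) = N²·Var(ȳ) = N²·(1 − n/N)·s²/n.
f = 2020/16199 = 0.12469906; Var(ȳ) = 0.87530094·156000/2020 = 67.597499.
Var(Ŷ) = 16199² · 67.597499 = 1.7738098 × 10^10.
SE(Ŷ) = √(1.7738098 × 10^10) = 133200.

133200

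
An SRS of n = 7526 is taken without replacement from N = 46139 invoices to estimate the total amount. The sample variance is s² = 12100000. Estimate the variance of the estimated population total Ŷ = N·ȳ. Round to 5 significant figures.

2.8643 × 10^12

Var(Ŷ) = N²·Var(ȳ) = N²·(1 − n/N)·s²/n.
f = 7526/46139 = 0.16311580; Var(ȳ) = 0.83688420·12100000/7526 = 1345.5087.
Var(Ŷ) = 46139² · 1345.5087 = 2.8643288 × 10^12.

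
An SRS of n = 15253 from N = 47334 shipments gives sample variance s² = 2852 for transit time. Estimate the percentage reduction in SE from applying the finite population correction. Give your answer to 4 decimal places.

f = n/N = 15253/47334 = 0.32224194.
SE_no-fpc = √(s²/n) = 0.43241139; SE_fpc = √((1−f)s²/n) = 0.35598727.
Ratio = √(1−f) = 0.82326063. Reduction = 100·(1 − 0.82326063) = 17.6739%.

17.6739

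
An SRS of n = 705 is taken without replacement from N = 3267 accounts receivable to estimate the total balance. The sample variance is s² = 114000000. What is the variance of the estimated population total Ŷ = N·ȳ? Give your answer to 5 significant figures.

1.3535 × 10^12

Var(Ŷ) = N²·Var(ȳ) = N²·(1 − n/N)·s²/n.
f = 705/3267 = 0.21579431; Var(ȳ) = 0.78420569·114000000/705 = 126807.73.
Var(Ŷ) = 3267² · 126807.73 = 1.3534555 × 10^12.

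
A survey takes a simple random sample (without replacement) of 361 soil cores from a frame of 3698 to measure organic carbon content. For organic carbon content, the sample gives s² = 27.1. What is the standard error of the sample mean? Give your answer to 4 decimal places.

0.2603

Under SRS without replacement, Var(ȳ) = (1 − f)·s²/n with f = n/N = 361/3698 = 0.09762034.
Var(ȳ) = (1 − 0.09762034)·27.1/361 = 0.90237966·0.075069252 = 0.067740967.
SE(ȳ) = √(0.067740967) = 0.2603.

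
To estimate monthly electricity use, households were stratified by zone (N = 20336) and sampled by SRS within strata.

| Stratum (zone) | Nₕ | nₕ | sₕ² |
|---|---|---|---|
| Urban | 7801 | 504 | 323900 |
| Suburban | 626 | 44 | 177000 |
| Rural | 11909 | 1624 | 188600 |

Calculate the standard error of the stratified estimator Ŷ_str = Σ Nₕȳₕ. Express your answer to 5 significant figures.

228630

Var(Ŷ_str) = Σₕ Nₕ²(1 − fₕ)sₕ²/nₕ.
Urban: 7801²·(1 − 504/7801)·323900/504 = 3.6582639 × 10^10.
Suburban: 626²·(1 − 44/626)·177000/44 = 1.4656083 × 10^9.
Rural: 11909²·(1 − 1624/11909)·188600/1624 = 1.4224443 × 10^10.
Sum = 5.227269 × 10^10.
SE = √(5.227269 × 10^10) = 228630.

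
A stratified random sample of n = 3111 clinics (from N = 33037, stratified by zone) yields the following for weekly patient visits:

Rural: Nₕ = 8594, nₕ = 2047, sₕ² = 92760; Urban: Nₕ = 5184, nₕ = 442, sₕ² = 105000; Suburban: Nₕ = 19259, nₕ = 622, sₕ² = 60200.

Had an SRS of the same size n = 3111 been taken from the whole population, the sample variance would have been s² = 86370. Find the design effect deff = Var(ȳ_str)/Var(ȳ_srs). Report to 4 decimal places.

1.5713

Var(ȳ_str) = Σ Wₕ²(1−fₕ)sₕ²/nₕ with Wₕ = Nₕ/33037:
  Rural: (8594/33037)²·(1−2047/8594)·92760/2047 = 2.3360352
  Urban: (5184/33037)²·(1−442/5184)·105000/442 = 5.3504753
  Suburban: (19259/33037)²·(1−622/19259)·60200/622 = 31.828388
  → Var(ȳ_str) = 39.514899.
Var(ȳ_srs) = (1 − 3111/33037)·86370/3111 = 25.148436.
deff = 39.514899 / 25.148436 = 1.5713.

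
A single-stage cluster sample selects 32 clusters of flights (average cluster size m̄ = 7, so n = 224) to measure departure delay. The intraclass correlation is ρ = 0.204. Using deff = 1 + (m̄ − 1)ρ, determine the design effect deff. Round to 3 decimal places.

deff = 1 + (7 − 1)·0.204 = 1 + 1.224 = 2.224.

2.224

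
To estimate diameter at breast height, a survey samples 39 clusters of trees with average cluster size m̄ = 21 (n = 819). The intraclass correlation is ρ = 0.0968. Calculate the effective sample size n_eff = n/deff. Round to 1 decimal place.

279.0

deff = 1 + (21 − 1)·0.0968 = 1 + 1.936 = 2.936.
n_eff = 819 / 2.936 = 279.0.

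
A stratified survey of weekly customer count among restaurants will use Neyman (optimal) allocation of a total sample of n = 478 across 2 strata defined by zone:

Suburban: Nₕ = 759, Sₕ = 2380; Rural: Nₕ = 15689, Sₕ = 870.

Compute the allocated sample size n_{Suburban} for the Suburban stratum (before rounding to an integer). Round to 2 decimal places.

55.87

Neyman allocation: nₕ = n·NₕSₕ / Σⱼ NⱼSⱼ.
Σ NⱼSⱼ = 759·2380 + 15689·870 = 1.545585 × 10^7.
n_{Suburban} = 478·759·2380 / (1.545585 × 10^7) = 55.87.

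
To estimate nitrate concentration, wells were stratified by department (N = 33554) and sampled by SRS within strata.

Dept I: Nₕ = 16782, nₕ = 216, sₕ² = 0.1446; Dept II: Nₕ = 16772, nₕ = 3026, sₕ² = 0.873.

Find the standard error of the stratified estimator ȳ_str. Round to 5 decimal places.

Var(ȳ_str) = Σₕ Wₕ²(1 − fₕ)sₕ²/nₕ with Wₕ = Nₕ/N, N = 33554.
Dept I: Wₕ = 0.50014901; term = 0.50014901²·(1 − 0.01287093)·0.1446/216 = 1.653055 × 10^-4.
Dept II: Wₕ = 0.49985099; term = 0.49985099²·(1 − 0.18041975)·0.873/3026 = 5.9076929 × 10^-5.
Sum = 2.2438243 × 10^-4.
SE = √(2.2438243 × 10^-4) = 0.01498.

0.01498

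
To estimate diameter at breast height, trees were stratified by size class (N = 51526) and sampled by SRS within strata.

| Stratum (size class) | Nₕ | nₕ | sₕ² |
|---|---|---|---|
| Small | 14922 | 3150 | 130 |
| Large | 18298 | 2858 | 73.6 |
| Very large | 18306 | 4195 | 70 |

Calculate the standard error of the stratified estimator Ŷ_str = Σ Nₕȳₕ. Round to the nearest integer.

4340

Var(Ŷ_str) = Σₕ Nₕ²(1 − fₕ)sₕ²/nₕ.
Small: 14922²·(1 − 3150/14922)·130/3150 = 7.2495339 × 10^6.
Large: 18298²·(1 − 2858/18298)·73.6/2858 = 7.2755614 × 10^6.
Very large: 18306²·(1 − 4195/18306)·70/4195 = 4.3103975 × 10^6.
Sum = 1.8835493 × 10^7.
SE = √(1.8835493 × 10^7) = 4340.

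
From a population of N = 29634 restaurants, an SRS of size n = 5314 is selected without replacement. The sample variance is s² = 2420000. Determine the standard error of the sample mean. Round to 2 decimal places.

19.33

Under SRS without replacement, Var(ȳ) = (1 − f)·s²/n with f = n/N = 5314/29634 = 0.17932105.
Var(ȳ) = (1 − 0.17932105)·2420000/5314 = 0.82067895·455.40083 = 373.73787.
SE(ȳ) = √(373.73787) = 19.33.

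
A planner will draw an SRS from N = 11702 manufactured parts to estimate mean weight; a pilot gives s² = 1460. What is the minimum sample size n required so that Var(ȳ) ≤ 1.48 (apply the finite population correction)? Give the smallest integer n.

910

Without fpc, n₀ = s²/D = 1460/1.48 = 986.4865.
With fpc, (1 − n/N)·s²/n ≤ D requires n ≥ n₀/(1 + n₀/N) = 986.4865/(1 + 986.4865/11702) = 909.7905.
Rounding up, n = 910.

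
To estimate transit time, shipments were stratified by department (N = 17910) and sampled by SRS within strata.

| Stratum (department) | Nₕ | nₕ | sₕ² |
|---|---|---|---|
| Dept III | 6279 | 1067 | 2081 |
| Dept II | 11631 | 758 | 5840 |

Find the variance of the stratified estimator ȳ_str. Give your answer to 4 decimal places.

3.2365

Var(ȳ_str) = Σₕ Wₕ²(1 − fₕ)sₕ²/nₕ with Wₕ = Nₕ/N, N = 17910.
Dept III: Wₕ = 0.35058626; term = 0.35058626²·(1 − 0.16993152)·2081/1067 = 0.19898089.
Dept II: Wₕ = 0.64941374; term = 0.64941374²·(1 − 0.06517066)·5840/758 = 3.0375184.
Sum = 3.2364993.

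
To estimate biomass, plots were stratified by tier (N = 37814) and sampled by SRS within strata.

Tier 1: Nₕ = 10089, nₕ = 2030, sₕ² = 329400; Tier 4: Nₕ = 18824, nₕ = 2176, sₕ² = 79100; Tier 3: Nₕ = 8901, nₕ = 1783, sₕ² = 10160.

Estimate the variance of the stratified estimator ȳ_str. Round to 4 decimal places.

17.4461

Var(ȳ_str) = Σₕ Wₕ²(1 − fₕ)sₕ²/nₕ with Wₕ = Nₕ/N, N = 37814.
Tier 1: Wₕ = 0.26680594; term = 0.26680594²·(1 − 0.20120924)·329400/2030 = 9.2268104.
Tier 4: Wₕ = 0.49780505; term = 0.49780505²·(1 − 0.11559711)·79100/2176 = 7.9668444.
Tier 3: Wₕ = 0.23538901; term = 0.23538901²·(1 − 0.20031457)·10160/1783 = 0.25248403.
Sum = 17.446139.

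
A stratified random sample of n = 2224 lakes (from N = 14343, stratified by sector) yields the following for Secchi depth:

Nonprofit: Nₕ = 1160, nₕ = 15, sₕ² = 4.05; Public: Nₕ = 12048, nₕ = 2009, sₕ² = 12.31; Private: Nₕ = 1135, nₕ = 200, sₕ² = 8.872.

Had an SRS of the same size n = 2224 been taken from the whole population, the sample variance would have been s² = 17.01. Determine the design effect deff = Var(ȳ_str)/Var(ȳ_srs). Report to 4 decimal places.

Var(ȳ_str) = Σ Wₕ²(1−fₕ)sₕ²/nₕ with Wₕ = Nₕ/14343:
  Nonprofit: (1160/14343)²·(1−15/1160)·4.05/15 = 0.0017432001
  Public: (12048/14343)²·(1−2009/12048)·12.31/2009 = 0.0036024962
  Private: (1135/14343)²·(1−200/1135)·8.872/200 = 2.2883319 × 10^-4
  → Var(ȳ_str) = 0.0055745295.
Var(ȳ_srs) = (1 − 2224/14343)·17.01/2224 = 0.0064624369.
deff = 0.0055745295 / 0.0064624369 = 0.8626.

0.8626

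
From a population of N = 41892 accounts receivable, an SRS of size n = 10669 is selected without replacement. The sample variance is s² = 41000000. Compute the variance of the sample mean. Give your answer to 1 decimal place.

2864.2

Under SRS without replacement, Var(ȳ) = (1 − f)·s²/n with f = n/N = 10669/41892 = 0.25467870.
Var(ȳ) = (1 − 0.25467870)·41000000/10669 = 0.74532130·3842.9094 = 2864.2022.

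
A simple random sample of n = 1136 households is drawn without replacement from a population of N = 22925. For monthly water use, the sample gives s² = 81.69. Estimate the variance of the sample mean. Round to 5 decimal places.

Under SRS without replacement, Var(ȳ) = (1 − f)·s²/n with f = n/N = 1136/22925 = 0.04955289.
Var(ȳ) = (1 − 0.04955289)·81.69/1136 = 0.95044711·0.071910211 = 0.068346852.

0.06835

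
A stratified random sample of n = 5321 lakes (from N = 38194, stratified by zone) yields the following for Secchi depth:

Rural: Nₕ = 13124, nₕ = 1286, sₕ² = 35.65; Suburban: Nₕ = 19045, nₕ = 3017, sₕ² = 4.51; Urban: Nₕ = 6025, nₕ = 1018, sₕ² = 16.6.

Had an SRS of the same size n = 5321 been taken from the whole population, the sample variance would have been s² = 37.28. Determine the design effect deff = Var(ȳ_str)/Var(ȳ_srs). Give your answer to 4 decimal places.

0.5974

Var(ȳ_str) = Σ Wₕ²(1−fₕ)sₕ²/nₕ with Wₕ = Nₕ/38194:
  Rural: (13124/38194)²·(1−1286/13124)·35.65/1286 = 0.0029523839
  Suburban: (19045/38194)²·(1−3017/19045)·4.51/3017 = 3.1280325 × 10^-4
  Urban: (6025/38194)²·(1−1018/6025)·16.6/1018 = 3.3721328 × 10^-4
  → Var(ȳ_str) = 0.0036024004.
Var(ȳ_srs) = (1 − 5321/38194)·37.28/5321 = 0.0060301323.
deff = 0.0036024004 / 0.0060301323 = 0.5974.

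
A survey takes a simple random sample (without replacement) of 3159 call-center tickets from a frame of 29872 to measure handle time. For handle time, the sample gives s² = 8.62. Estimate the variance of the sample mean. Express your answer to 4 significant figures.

0.002440

Under SRS without replacement, Var(ȳ) = (1 − f)·s²/n with f = n/N = 3159/29872 = 0.10575121.
Var(ȳ) = (1 − 0.10575121)·8.62/3159 = 0.89424879·0.0027287116 = 0.0024401471.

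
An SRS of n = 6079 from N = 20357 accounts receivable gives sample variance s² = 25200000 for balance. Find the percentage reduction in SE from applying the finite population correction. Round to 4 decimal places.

f = n/N = 6079/20357 = 0.29861964.
SE_no-fpc = √(s²/n) = 64.384926; SE_fpc = √((1−f)s²/n) = 53.92138.
Ratio = √(1−f) = 0.83748454. Reduction = 100·(1 − 0.83748454) = 16.2515%.

16.2515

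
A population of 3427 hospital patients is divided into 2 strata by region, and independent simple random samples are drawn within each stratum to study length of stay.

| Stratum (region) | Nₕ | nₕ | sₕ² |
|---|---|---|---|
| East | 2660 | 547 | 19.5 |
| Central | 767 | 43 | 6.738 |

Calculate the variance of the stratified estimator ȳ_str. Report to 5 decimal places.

Var(ȳ_str) = Σₕ Wₕ²(1 − fₕ)sₕ²/nₕ with Wₕ = Nₕ/N, N = 3427.
East: Wₕ = 0.77618909; term = 0.77618909²·(1 − 0.20563910)·19.5/547 = 0.017060832.
Central: Wₕ = 0.22381091; term = 0.22381091²·(1 − 0.05606258)·6.738/43 = 0.007409148.
Sum = 0.02446998.

0.02447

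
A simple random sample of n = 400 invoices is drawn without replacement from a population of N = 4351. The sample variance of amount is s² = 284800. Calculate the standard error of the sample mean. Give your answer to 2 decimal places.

Under SRS without replacement, Var(ȳ) = (1 − f)·s²/n with f = n/N = 400/4351 = 0.09193289.
Var(ȳ) = (1 − 0.09193289)·284800/400 = 0.90806711·712 = 646.54378.
SE(ȳ) = √(646.54378) = 25.43.

25.43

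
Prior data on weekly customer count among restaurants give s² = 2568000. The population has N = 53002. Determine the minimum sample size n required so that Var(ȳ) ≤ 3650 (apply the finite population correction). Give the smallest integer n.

Without fpc, n₀ = s²/D = 2568000/3650 = 703.5616.
With fpc, (1 − n/N)·s²/n ≤ D requires n ≥ n₀/(1 + n₀/N) = 703.5616/(1 + 703.5616/53002) = 694.3447.
Rounding up, n = 695.

695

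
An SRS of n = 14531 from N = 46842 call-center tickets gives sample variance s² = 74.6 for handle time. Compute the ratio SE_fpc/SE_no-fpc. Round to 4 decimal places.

f = n/N = 14531/46842 = 0.31021306.
SE_no-fpc = √(s²/n) = 0.071650902; SE_fpc = √((1−f)s²/n) = 0.05950852.
Ratio = √(1−f) = 0.83053413.

0.8305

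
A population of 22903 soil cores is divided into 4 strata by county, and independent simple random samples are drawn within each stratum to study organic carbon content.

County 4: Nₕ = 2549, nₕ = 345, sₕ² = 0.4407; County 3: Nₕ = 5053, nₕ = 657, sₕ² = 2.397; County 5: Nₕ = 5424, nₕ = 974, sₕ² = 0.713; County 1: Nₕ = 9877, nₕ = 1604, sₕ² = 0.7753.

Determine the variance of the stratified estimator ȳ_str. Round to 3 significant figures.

2.77 × 10^-4

Var(ȳ_str) = Σₕ Wₕ²(1 − fₕ)sₕ²/nₕ with Wₕ = Nₕ/N, N = 22903.
County 4: Wₕ = 0.11129546; term = 0.11129546²·(1 − 0.13534719)·0.4407/345 = 1.3681088 × 10^-5.
County 3: Wₕ = 0.22062612; term = 0.22062612²·(1 − 0.13002177)·2.397/657 = 1.5449873 × 10^-4.
County 5: Wₕ = 0.23682487; term = 0.23682487²·(1 − 0.17957227)·0.713/974 = 3.3684144 × 10^-5.
County 1: Wₕ = 0.43125355; term = 0.43125355²·(1 − 0.16239749)·0.7753/1604 = 7.5295453 × 10^-5.
Sum = 2.7715942 × 10^-4.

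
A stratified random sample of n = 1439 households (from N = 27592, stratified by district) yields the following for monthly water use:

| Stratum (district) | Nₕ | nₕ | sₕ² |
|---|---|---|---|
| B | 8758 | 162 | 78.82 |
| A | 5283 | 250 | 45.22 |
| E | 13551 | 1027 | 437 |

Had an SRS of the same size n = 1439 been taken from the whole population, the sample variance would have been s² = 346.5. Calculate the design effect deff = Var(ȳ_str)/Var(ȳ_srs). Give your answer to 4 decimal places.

0.6541

Var(ȳ_str) = Σ Wₕ²(1−fₕ)sₕ²/nₕ with Wₕ = Nₕ/27592:
  B: (8758/27592)²·(1−162/8758)·78.82/162 = 0.048112331
  A: (5283/27592)²·(1−250/5283)·45.22/250 = 0.0063173033
  E: (13551/27592)²·(1−1027/13551)·437/1027 = 0.094854739
  → Var(ȳ_str) = 0.14928437.
Var(ȳ_srs) = (1 − 1439/27592)·346.5/1439 = 0.22823423.
deff = 0.14928437 / 0.22823423 = 0.6541.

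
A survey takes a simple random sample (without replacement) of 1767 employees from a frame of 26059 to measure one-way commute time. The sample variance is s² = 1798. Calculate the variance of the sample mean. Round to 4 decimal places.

Under SRS without replacement, Var(ȳ) = (1 − f)·s²/n with f = n/N = 1767/26059 = 0.06780767.
Var(ȳ) = (1 − 0.06780767)·1798/1767 = 0.93219233·1.0175439 = 0.94854658.

0.9485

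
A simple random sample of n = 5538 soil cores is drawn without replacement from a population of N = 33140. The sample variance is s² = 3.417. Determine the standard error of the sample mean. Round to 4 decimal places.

0.0227

Under SRS without replacement, Var(ȳ) = (1 − f)·s²/n with f = n/N = 5538/33140 = 0.16710923.
Var(ȳ) = (1 − 0.16710923)·3.417/5538 = 0.83289077·6.1700975 × 10^-4 = 5.1390172 × 10^-4.
SE(ȳ) = √(5.1390172 × 10^-4) = 0.0227.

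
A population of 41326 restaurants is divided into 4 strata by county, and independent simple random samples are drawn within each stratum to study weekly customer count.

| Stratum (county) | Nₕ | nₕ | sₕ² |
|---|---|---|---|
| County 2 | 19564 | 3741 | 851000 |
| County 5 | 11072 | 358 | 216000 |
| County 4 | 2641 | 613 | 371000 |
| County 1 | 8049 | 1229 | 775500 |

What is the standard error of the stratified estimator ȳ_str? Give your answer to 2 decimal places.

10.26

Var(ȳ_str) = Σₕ Wₕ²(1 − fₕ)sₕ²/nₕ with Wₕ = Nₕ/N, N = 41326.
County 2: Wₕ = 0.47340657; term = 0.47340657²·(1 − 0.19121856)·851000/3741 = 41.232683.
County 5: Wₕ = 0.26791850; term = 0.26791850²·(1 − 0.03233382)·216000/358 = 41.90846.
County 4: Wₕ = 0.06390650; term = 0.06390650²·(1 − 0.23210905)·371000/613 = 1.8980299.
County 1: Wₕ = 0.19476843; term = 0.19476843²·(1 − 0.15268978)·775500/1229 = 20.281939.
Sum = 105.32111.
SE = √(105.32111) = 10.26.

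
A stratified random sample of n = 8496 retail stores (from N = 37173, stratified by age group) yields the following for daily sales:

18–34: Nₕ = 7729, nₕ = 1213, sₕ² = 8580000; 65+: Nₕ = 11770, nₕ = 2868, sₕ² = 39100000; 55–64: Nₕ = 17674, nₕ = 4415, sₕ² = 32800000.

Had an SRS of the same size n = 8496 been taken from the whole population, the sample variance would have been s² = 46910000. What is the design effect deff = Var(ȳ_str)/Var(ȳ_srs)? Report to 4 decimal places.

0.5990

Var(ȳ_str) = Σ Wₕ²(1−fₕ)sₕ²/nₕ with Wₕ = Nₕ/37173:
  18–34: (7729/37173)²·(1−1213/7729)·8580000/1213 = 257.79569
  65+: (11770/37173)²·(1−2868/11770)·39100000/2868 = 1033.7284
  55–64: (17674/37173)²·(1−4415/17674)·32800000/4415 = 1259.8926
  → Var(ȳ_str) = 2551.4167.
Var(ȳ_srs) = (1 − 8496/37173)·46910000/8496 = 4259.4844.
deff = 2551.4167 / 4259.4844 = 0.5990.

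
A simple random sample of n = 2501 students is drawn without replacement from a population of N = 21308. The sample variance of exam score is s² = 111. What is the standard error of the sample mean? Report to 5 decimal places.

0.19792

Under SRS without replacement, Var(ȳ) = (1 − f)·s²/n with f = n/N = 2501/21308 = 0.11737376.
Var(ȳ) = (1 − 0.11737376)·111/2501 = 0.88262624·0.044382247 = 0.039172936.
SE(ȳ) = √(0.039172936) = 0.19792.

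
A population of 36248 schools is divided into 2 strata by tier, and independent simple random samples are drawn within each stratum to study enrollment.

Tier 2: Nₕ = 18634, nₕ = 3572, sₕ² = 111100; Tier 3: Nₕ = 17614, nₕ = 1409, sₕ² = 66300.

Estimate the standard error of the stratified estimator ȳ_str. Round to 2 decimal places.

4.11

Var(ȳ_str) = Σₕ Wₕ²(1 − fₕ)sₕ²/nₕ with Wₕ = Nₕ/N, N = 36248.
Tier 2: Wₕ = 0.51406974; term = 0.51406974²·(1 − 0.19169260)·111100/3572 = 6.6439024.
Tier 3: Wₕ = 0.48593026; term = 0.48593026²·(1 − 0.07999319)·66300/1409 = 10.222132.
Sum = 16.866034.
SE = √(16.866034) = 4.11.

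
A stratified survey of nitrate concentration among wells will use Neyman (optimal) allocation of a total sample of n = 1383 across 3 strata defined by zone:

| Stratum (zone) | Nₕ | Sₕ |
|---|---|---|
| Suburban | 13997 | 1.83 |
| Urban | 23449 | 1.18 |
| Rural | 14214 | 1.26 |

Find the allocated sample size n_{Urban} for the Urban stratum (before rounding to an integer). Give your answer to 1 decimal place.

537.5

Neyman allocation: nₕ = n·NₕSₕ / Σⱼ NⱼSⱼ.
Σ NⱼSⱼ = 13997·1.83 + 23449·1.18 + 14214·1.26 = 71193.97.
n_{Urban} = 1383·23449·1.18 / 71193.97 = 537.5.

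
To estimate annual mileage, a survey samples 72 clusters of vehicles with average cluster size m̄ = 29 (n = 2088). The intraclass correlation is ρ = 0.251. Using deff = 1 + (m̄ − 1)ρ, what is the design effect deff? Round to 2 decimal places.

deff = 1 + (29 − 1)·0.251 = 1 + 7.028 = 8.028.

8.03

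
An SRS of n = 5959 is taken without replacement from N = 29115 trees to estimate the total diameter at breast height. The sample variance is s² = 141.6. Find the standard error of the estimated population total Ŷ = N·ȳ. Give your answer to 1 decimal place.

4002.5

Var(Ŷ) = N²·Var(ȳ) = N²·(1 − n/N)·s²/n.
f = 5959/29115 = 0.20467113; Var(ȳ) = 0.79532887·141.6/5959 = 0.018898904.
Var(Ŷ) = 29115² · 0.018898904 = 1.6020284 × 10^7.
SE(Ŷ) = √(1.6020284 × 10^7) = 4002.5.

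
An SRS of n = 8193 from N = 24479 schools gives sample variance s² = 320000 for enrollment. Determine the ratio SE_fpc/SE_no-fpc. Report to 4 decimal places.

0.8157

f = n/N = 8193/24479 = 0.33469504.
SE_no-fpc = √(s²/n) = 6.2496186; SE_fpc = √((1−f)s²/n) = 5.0975781.
Ratio = √(1−f) = 0.81566228.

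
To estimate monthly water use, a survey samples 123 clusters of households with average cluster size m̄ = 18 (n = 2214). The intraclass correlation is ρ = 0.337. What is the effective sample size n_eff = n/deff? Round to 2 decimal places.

deff = 1 + (18 − 1)·0.337 = 1 + 5.729 = 6.729.
n_eff = 2214 / 6.729 = 329.02.

329.02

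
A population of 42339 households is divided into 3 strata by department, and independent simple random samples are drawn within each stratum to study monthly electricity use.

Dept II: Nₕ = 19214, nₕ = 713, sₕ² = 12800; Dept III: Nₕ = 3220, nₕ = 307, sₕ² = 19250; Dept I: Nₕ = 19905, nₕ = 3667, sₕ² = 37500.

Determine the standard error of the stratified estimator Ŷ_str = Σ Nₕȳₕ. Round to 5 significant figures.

Var(Ŷ_str) = Σₕ Nₕ²(1 − fₕ)sₕ²/nₕ.
Dept II: 19214²·(1 − 713/19214)·12800/713 = 6.3816566 × 10^9.
Dept III: 3220²·(1 − 307/3220)·19250/307 = 5.8815083 × 10^8.
Dept I: 19905²·(1 − 3667/19905)·37500/3667 = 3.3053319 × 10^9.
Sum = 1.0275139 × 10^10.
SE = √(1.0275139 × 10^10) = 101370.

101370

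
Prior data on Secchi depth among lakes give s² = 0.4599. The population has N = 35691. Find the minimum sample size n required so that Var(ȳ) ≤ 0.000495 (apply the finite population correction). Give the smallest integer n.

906

Without fpc, n₀ = s²/D = 0.4599/0.000495 = 929.0909.
With fpc, (1 − n/N)·s²/n ≤ D requires n ≥ n₀/(1 + n₀/N) = 929.0909/(1 + 929.0909/35691) = 905.5189.
Rounding up, n = 906.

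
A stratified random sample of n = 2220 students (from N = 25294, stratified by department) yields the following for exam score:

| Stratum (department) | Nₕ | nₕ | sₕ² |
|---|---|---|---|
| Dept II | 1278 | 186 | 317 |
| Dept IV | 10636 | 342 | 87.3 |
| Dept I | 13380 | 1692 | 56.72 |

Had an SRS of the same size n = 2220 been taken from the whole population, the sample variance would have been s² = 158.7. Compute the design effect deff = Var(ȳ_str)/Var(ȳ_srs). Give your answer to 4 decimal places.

Var(ȳ_str) = Σ Wₕ²(1−fₕ)sₕ²/nₕ with Wₕ = Nₕ/25294:
  Dept II: (1278/25294)²·(1−186/1278)·317/186 = 0.0037176182
  Dept IV: (10636/25294)²·(1−342/10636)·87.3/342 = 0.043683316
  Dept I: (13380/25294)²·(1−1692/13380)·56.72/1692 = 0.0081940225
  → Var(ȳ_str) = 0.055594957.
Var(ȳ_srs) = (1 − 2220/25294)·158.7/2220 = 0.065212271.
deff = 0.055594957 / 0.065212271 = 0.8525.

0.8525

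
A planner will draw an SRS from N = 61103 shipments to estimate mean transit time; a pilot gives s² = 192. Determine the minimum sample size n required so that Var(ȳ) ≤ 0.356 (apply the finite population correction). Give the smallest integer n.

Without fpc, n₀ = s²/D = 192/0.356 = 539.3258.
With fpc, (1 − n/N)·s²/n ≤ D requires n ≥ n₀/(1 + n₀/N) = 539.3258/(1 + 539.3258/61103) = 534.6071.
Rounding up, n = 535.

535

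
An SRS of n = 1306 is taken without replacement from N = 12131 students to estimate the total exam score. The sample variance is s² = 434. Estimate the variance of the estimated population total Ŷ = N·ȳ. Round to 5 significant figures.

4.3639 × 10^7

Var(Ŷ) = N²·Var(ȳ) = N²·(1 − n/N)·s²/n.
f = 1306/12131 = 0.10765807; Var(ȳ) = 0.89234193·434/1306 = 0.29653629.
Var(Ŷ) = 12131² · 0.29653629 = 4.3638625 × 10^7.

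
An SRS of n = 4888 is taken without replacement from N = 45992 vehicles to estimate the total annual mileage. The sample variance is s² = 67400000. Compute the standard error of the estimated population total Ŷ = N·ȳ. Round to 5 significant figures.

Var(Ŷ) = N²·Var(ȳ) = N²·(1 − n/N)·s²/n.
f = 4888/45992 = 0.10627935; Var(ȳ) = 0.89372065·67400000/4888 = 12323.398.
Var(Ŷ) = 45992² · 12323.398 = 2.6067241 × 10^13.
SE(Ŷ) = √(2.6067241 × 10^13) = 5.1056 × 10^6.

5.1056 × 10^6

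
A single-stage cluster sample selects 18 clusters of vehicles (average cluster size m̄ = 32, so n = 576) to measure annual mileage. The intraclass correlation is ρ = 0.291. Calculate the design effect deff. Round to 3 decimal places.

10.021

deff = 1 + (32 − 1)·0.291 = 1 + 9.021 = 10.021.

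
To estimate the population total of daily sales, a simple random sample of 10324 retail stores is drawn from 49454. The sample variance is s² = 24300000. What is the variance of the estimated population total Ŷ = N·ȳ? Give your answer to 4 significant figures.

Var(Ŷ) = N²·Var(ȳ) = N²·(1 − n/N)·s²/n.
f = 10324/49454 = 0.20875966; Var(ȳ) = 0.79124034·24300000/10324 = 1862.3731.
Var(Ŷ) = 49454² · 1862.3731 = 4.5548024 × 10^12.

4.555 × 10^12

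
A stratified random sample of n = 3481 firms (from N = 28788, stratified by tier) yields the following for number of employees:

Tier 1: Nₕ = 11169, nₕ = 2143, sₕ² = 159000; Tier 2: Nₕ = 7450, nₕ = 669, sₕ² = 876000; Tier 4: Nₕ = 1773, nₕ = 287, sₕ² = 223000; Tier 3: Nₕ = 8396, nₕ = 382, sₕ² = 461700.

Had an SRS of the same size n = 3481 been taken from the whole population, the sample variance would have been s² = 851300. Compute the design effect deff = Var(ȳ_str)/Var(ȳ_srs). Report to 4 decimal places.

Var(ȳ_str) = Σ Wₕ²(1−fₕ)sₕ²/nₕ with Wₕ = Nₕ/28788:
  Tier 1: (11169/28788)²·(1−2143/11169)·159000/2143 = 9.0252987
  Tier 2: (7450/28788)²·(1−669/7450)·876000/669 = 79.818768
  Tier 4: (1773/28788)²·(1−287/1773)·223000/287 = 2.4701739
  Tier 3: (8396/28788)²·(1−382/8396)·461700/382 = 98.12853
  → Var(ȳ_str) = 189.44277.
Var(ȳ_srs) = (1 − 3481/28788)·851300/3481 = 214.98481.
deff = 189.44277 / 214.98481 = 0.8812.

0.8812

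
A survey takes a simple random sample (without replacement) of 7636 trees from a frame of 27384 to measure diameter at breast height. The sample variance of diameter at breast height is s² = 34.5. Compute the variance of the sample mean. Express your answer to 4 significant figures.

Under SRS without replacement, Var(ȳ) = (1 − f)·s²/n with f = n/N = 7636/27384 = 0.27884896.
Var(ȳ) = (1 − 0.27884896)·34.5/7636 = 0.72115104·0.0045180723 = 0.0032582125.

0.003258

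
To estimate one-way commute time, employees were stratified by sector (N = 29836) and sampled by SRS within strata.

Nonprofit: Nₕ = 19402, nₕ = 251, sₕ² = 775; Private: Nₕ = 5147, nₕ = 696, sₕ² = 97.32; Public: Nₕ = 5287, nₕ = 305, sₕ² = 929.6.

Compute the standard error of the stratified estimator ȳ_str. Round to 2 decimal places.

Var(ȳ_str) = Σₕ Wₕ²(1 − fₕ)sₕ²/nₕ with Wₕ = Nₕ/N, N = 29836.
Nonprofit: Wₕ = 0.65028824; term = 0.65028824²·(1 − 0.01293681)·775/251 = 1.2887977.
Private: Wₕ = 0.17250972; term = 0.17250972²·(1 − 0.13522440)·97.32/696 = 0.0035985159.
Public: Wₕ = 0.17720204; term = 0.17720204²·(1 − 0.05768867)·929.6/305 = 0.090183713.
Sum = 1.3825799.
SE = √(1.3825799) = 1.18.

1.18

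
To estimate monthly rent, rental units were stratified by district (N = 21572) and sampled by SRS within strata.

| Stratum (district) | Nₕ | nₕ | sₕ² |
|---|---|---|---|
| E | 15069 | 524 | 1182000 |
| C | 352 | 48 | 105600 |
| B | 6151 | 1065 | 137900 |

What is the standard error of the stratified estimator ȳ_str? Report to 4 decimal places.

32.7360

Var(ȳ_str) = Σₕ Wₕ²(1 − fₕ)sₕ²/nₕ with Wₕ = Nₕ/N, N = 21572.
E: Wₕ = 0.69854441; term = 0.69854441²·(1 − 0.03477338)·1182000/524 = 1062.4378.
C: Wₕ = 0.01631745; term = 0.01631745²·(1 − 0.13636364)·105600/48 = 0.50589234.
B: Wₕ = 0.28513814; term = 0.28513814²·(1 − 0.17314258)·137900/1065 = 8.7047423.
Sum = 1071.6484.
SE = √(1071.6484) = 32.7360.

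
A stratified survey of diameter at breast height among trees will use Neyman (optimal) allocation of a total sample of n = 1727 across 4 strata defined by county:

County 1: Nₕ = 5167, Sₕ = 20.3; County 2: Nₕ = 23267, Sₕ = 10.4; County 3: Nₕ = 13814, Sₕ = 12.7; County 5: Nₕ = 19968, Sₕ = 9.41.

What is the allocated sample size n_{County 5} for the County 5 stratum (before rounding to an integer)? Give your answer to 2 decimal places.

456.91

Neyman allocation: nₕ = n·NₕSₕ / Σⱼ NⱼSⱼ.
Σ NⱼSⱼ = 5167·20.3 + 23267·10.4 + 13814·12.7 + 19968·9.41 = 710203.58.
n_{County 5} = 1727·19968·9.41 / 710203.58 = 456.91.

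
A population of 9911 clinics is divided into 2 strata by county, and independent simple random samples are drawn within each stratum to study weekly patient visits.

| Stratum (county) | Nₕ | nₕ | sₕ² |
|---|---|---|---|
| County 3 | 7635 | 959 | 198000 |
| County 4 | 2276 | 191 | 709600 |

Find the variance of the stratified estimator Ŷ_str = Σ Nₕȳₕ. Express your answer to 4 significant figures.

2.815 × 10^10

Var(Ŷ_str) = Σₕ Nₕ²(1 − fₕ)sₕ²/nₕ.
County 3: 7635²·(1 − 959/7635)·198000/959 = 1.0523785 × 10^10.
County 4: 2276²·(1 − 191/2276)·709600/191 = 1.7630253 × 10^10.
Sum = 2.8154038 × 10^10.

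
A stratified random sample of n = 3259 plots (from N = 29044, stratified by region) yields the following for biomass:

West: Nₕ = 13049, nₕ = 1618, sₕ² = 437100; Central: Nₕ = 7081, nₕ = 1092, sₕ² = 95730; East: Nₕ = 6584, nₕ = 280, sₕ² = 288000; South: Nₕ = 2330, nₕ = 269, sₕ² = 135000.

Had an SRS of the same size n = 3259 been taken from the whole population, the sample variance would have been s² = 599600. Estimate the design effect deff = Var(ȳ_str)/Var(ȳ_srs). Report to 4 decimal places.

0.6468

Var(ȳ_str) = Σ Wₕ²(1−fₕ)sₕ²/nₕ with Wₕ = Nₕ/29044:
  West: (13049/29044)²·(1−1618/13049)·437100/1618 = 47.769521
  Central: (7081/29044)²·(1−1092/7081)·95730/1092 = 4.4071869
  East: (6584/29044)²·(1−280/6584)·288000/280 = 50.608985
  South: (2330/29044)²·(1−269/2330)·135000/269 = 2.8569494
  → Var(ȳ_str) = 105.64264.
Var(ȳ_srs) = (1 − 3259/29044)·599600/3259 = 163.33828.
deff = 105.64264 / 163.33828 = 0.6468.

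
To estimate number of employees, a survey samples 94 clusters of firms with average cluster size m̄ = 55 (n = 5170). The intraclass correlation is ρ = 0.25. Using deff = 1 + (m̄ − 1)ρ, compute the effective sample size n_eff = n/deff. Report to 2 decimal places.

deff = 1 + (55 − 1)·0.25 = 1 + 13.5 = 14.5.
n_eff = 5170 / 14.5 = 356.55.

356.55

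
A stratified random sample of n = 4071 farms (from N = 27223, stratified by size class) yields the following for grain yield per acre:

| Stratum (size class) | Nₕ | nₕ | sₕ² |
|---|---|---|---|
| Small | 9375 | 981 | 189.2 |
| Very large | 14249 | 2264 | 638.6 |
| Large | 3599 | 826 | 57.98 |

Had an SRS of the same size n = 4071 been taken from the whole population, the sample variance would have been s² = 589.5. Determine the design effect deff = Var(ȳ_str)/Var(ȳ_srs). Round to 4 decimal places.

Var(ȳ_str) = Σ Wₕ²(1−fₕ)sₕ²/nₕ with Wₕ = Nₕ/27223:
  Small: (9375/27223)²·(1−981/9375)·189.2/981 = 0.02047955
  Very large: (14249/27223)²·(1−2264/14249)·638.6/2264 = 0.064998443
  Large: (3599/27223)²·(1−826/3599)·57.98/826 = 9.4527444 × 10^-4
  → Var(ȳ_str) = 0.086423267.
Var(ȳ_srs) = (1 − 4071/27223)·589.5/4071 = 0.12315023.
deff = 0.086423267 / 0.12315023 = 0.7018.

0.7018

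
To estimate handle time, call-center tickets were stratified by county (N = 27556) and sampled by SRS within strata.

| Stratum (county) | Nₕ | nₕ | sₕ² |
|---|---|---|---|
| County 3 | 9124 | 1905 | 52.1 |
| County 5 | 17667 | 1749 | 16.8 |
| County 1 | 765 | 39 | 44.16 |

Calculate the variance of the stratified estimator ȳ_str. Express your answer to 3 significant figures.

0.00676

Var(ȳ_str) = Σₕ Wₕ²(1 − fₕ)sₕ²/nₕ with Wₕ = Nₕ/N, N = 27556.
County 3: Wₕ = 0.33110756; term = 0.33110756²·(1 − 0.20879000)·52.1/1905 = 0.0023723169.
County 5: Wₕ = 0.64113079; term = 0.64113079²·(1 − 0.09899813)·16.8/1749 = 0.0035574469.
County 1: Wₕ = 0.02776165; term = 0.02776165²·(1 − 0.05098039)·44.16/39 = 8.2819034 × 10^-4.
Sum = 0.0067579541.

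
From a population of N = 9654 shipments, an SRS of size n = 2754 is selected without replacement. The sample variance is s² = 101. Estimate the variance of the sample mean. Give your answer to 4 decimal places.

0.0262

Under SRS without replacement, Var(ȳ) = (1 − f)·s²/n with f = n/N = 2754/9654 = 0.28527035.
Var(ȳ) = (1 − 0.28527035)·101/2754 = 0.71472965·0.036673929 = 0.026211944.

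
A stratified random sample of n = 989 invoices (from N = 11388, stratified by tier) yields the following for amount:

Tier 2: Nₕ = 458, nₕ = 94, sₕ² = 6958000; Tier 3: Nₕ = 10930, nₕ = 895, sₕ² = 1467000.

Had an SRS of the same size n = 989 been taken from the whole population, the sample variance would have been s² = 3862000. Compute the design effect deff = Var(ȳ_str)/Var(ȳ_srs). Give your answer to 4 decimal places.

Var(ȳ_str) = Σ Wₕ²(1−fₕ)sₕ²/nₕ with Wₕ = Nₕ/11388:
  Tier 2: (458/11388)²·(1−94/458)·6958000/94 = 95.154321
  Tier 3: (10930/11388)²·(1−895/10930)·1467000/895 = 1386.276
  → Var(ȳ_str) = 1481.4303.
Var(ȳ_srs) = (1 − 989/11388)·3862000/989 = 3565.8256.
deff = 1481.4303 / 3565.8256 = 0.4155.

0.4155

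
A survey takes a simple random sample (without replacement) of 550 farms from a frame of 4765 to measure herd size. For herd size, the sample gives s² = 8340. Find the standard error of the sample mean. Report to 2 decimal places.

3.66

Under SRS without replacement, Var(ȳ) = (1 − f)·s²/n with f = n/N = 550/4765 = 0.11542497.
Var(ȳ) = (1 − 0.11542497)·8340/550 = 0.88457503·15.163636 = 13.413374.
SE(ȳ) = √(13.413374) = 3.66.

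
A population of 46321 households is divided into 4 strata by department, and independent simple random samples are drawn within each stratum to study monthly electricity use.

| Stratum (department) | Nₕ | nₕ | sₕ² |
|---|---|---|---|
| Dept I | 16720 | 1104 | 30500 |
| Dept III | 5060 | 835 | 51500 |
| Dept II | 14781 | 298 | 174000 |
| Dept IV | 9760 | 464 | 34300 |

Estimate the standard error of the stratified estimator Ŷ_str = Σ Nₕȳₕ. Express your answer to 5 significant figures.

Var(Ŷ_str) = Σₕ Nₕ²(1 − fₕ)sₕ²/nₕ.
Dept I: 16720²·(1 − 1104/16720)·30500/1104 = 7.2133472 × 10^9.
Dept III: 5060²·(1 − 835/5060)·51500/835 = 1.3185542 × 10^9.
Dept II: 14781²·(1 − 298/14781)·174000/298 = 1.2499577 × 10^11.
Dept IV: 9760²·(1 − 464/9760)·34300/464 = 6.7069037 × 10^9.
Sum = 1.4023458 × 10^11.
SE = √(1.4023458 × 10^11) = 374480.

374480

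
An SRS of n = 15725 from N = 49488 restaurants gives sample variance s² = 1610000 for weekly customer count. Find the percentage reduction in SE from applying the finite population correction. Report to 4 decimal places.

f = n/N = 15725/49488 = 0.31775380.
SE_no-fpc = √(s²/n) = 10.118534; SE_fpc = √((1−f)s²/n) = 8.3577269.
Ratio = √(1−f) = 0.82598196. Reduction = 100·(1 − 0.82598196) = 17.4018%.

17.4018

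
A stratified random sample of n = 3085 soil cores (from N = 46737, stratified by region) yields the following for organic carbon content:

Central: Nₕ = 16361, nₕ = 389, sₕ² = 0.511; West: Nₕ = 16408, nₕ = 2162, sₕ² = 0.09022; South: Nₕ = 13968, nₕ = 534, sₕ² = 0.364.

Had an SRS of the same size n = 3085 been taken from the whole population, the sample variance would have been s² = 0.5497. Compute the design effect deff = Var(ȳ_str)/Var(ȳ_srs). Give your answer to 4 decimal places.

1.3230

Var(ȳ_str) = Σ Wₕ²(1−fₕ)sₕ²/nₕ with Wₕ = Nₕ/46737:
  Central: (16361/46737)²·(1−389/16361)·0.511/389 = 1.5715159 × 10^-4
  West: (16408/46737)²·(1−2162/16408)·0.09022/2162 = 4.4655407 × 10^-6
  South: (13968/46737)²·(1−534/13968)·0.364/534 = 5.8556894 × 10^-5
  → Var(ȳ_str) = 2.2017402 × 10^-4.
Var(ȳ_srs) = (1 − 3085/46737)·0.5497/3085 = 1.6642321 × 10^-4.
deff = (2.2017402 × 10^-4) / (1.6642321 × 10^-4) = 1.3230.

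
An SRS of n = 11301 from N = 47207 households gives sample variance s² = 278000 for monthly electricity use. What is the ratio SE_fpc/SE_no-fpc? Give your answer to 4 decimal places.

f = n/N = 11301/47207 = 0.23939246.
SE_no-fpc = √(s²/n) = 4.9597977; SE_fpc = √((1−f)s²/n) = 4.3255792.
Ratio = √(1−f) = 0.87212817.

0.8721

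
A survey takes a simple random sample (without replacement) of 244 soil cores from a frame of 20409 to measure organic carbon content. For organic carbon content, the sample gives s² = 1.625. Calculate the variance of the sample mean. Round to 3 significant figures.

0.00658

Under SRS without replacement, Var(ȳ) = (1 − f)·s²/n with f = n/N = 244/20409 = 0.01195551.
Var(ȳ) = (1 − 0.01195551)·1.625/244 = 0.98804449·0.0066598361 = 0.0065802143.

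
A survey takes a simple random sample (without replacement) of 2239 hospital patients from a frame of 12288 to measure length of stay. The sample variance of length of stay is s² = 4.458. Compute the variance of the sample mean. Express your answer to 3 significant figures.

Under SRS without replacement, Var(ȳ) = (1 − f)·s²/n with f = n/N = 2239/12288 = 0.18221029.
Var(ȳ) = (1 − 0.18221029)·4.458/2239 = 0.81778971·0.0019910674 = 0.0016282745.

0.00163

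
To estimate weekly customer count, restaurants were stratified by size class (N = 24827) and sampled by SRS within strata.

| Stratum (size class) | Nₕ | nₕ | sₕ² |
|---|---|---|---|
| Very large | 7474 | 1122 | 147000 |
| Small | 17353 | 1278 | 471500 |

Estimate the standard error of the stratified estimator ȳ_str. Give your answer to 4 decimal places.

13.3063

Var(ȳ_str) = Σₕ Wₕ²(1 − fₕ)sₕ²/nₕ with Wₕ = Nₕ/N, N = 24827.
Very large: Wₕ = 0.30104322; term = 0.30104322²·(1 − 0.15012042)·147000/1122 = 10.091125.
Small: Wₕ = 0.69895678; term = 0.69895678²·(1 − 0.07364721)·471500/1278 = 166.96595.
Sum = 177.05708.
SE = √(177.05708) = 13.3063.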